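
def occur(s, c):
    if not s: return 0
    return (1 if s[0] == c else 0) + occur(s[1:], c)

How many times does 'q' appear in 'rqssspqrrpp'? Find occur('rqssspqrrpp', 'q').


s[0]='r' != 'q' -> 0
s[0]='q' == 'q' -> 1
s[0]='s' != 'q' -> 0
s[0]='s' != 'q' -> 0
s[0]='s' != 'q' -> 0
s[0]='p' != 'q' -> 0
s[0]='q' == 'q' -> 1
s[0]='r' != 'q' -> 0
s[0]='r' != 'q' -> 0
s[0]='p' != 'q' -> 0
s[0]='p' != 'q' -> 0
Sum: 0 + 1 + 0 + 0 + 0 + 0 + 1 + 0 + 0 + 0 + 0 = 2

2


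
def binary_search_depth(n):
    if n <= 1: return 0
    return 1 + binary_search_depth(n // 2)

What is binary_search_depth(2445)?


2445 / 2 = 1222
1222 / 2 = 611
611 / 2 = 305
305 / 2 = 152
152 / 2 = 76
76 / 2 = 38
38 / 2 = 19
19 / 2 = 9
9 / 2 = 4
4 / 2 = 2
2 / 2 = 1
Reached 1 after 11 halvings

11


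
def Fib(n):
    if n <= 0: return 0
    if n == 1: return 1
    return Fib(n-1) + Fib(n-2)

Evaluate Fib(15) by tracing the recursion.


Computing Fib(15) bottom-up:
Fib(0) = 0
Fib(1) = 1
Fib(2) = Fib(1) + Fib(0) = 1 + 0 = 1
Fib(3) = Fib(2) + Fib(1) = 1 + 1 = 2
Fib(4) = Fib(3) + Fib(2) = 2 + 1 = 3
Fib(5) = Fib(4) + Fib(3) = 3 + 2 = 5
Fib(6) = Fib(5) + Fib(4) = 5 + 3 = 8
Fib(7) = Fib(6) + Fib(5) = 8 + 5 = 13
Fib(8) = Fib(7) + Fib(6) = 13 + 8 = 21
Fib(9) = Fib(8) + Fib(7) = 21 + 13 = 34
Fib(10) = Fib(9) + Fib(8) = 34 + 21 = 55
Fib(11) = Fib(10) + Fib(9) = 55 + 34 = 89
Fib(12) = Fib(11) + Fib(10) = 89 + 55 = 144
Fib(13) = Fib(12) + Fib(11) = 144 + 89 = 233
Fib(14) = Fib(13) + Fib(12) = 233 + 144 = 377
Fib(15) = Fib(14) + Fib(13) = 377 + 233 = 610

610


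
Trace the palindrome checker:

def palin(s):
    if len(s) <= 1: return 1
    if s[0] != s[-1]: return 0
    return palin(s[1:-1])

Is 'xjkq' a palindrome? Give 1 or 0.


palin('xjkq'): s[0]='x' != s[-1]='q' -> return 0
Result: 0 (not a palindrome)

0


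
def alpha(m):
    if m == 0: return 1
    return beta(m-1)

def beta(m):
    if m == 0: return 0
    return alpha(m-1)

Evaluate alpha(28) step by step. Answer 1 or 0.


alpha(28) = beta(27)
beta(27) = alpha(26)
alpha(26) = beta(25)
beta(25) = alpha(24)
alpha(24) = beta(23)
beta(23) = alpha(22)
alpha(22) = beta(21)
beta(21) = alpha(20)
alpha(20) = beta(19)
beta(19) = alpha(18)
alpha(18) = beta(17)
beta(17) = alpha(16)
alpha(16) = beta(15)
beta(15) = alpha(14)
alpha(14) = beta(13)
beta(13) = alpha(12)
alpha(12) = beta(11)
beta(11) = alpha(10)
alpha(10) = beta(9)
beta(9) = alpha(8)
alpha(8) = beta(7)
beta(7) = alpha(6)
alpha(6) = beta(5)
beta(5) = alpha(4)
alpha(4) = beta(3)
beta(3) = alpha(2)
alpha(2) = beta(1)
beta(1) = alpha(0)
alpha(0) = 1  (base case)
Result: 1

1


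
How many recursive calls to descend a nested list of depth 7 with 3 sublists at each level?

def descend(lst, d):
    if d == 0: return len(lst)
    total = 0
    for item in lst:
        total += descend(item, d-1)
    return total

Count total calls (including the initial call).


At depth 0 (root): 1 call
At depth 1: each of 1 parents calls descend on 3 children = 3 calls
At depth 2: each of 3 parents calls descend on 3 children = 9 calls
At depth 3: each of 9 parents calls descend on 3 children = 27 calls
At depth 4: each of 27 parents calls descend on 3 children = 81 calls
At depth 5: each of 81 parents calls descend on 3 children = 243 calls
At depth 6: each of 243 parents calls descend on 3 children = 729 calls
At depth 7: each of 729 parents calls descend on 3 children = 2187 calls
Total: 1 + 3 + 9 + 27 + 81 + 243 + 729 + 2187 = 3280

3280


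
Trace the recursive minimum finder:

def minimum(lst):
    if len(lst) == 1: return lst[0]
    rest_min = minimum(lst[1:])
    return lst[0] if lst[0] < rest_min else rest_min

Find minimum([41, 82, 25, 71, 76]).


minimum([41, 82, 25, 71, 76]): compare 41 with minimum([82, 25, 71, 76])
minimum([82, 25, 71, 76]): compare 82 with minimum([25, 71, 76])
minimum([25, 71, 76]): compare 25 with minimum([71, 76])
minimum([71, 76]): compare 71 with minimum([76])
minimum([76]) = 76  (base case)
Compare 71 with 76 -> 71
Compare 25 with 71 -> 25
Compare 82 with 25 -> 25
Compare 41 with 25 -> 25

25


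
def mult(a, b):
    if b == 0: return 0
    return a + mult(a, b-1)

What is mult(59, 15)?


mult(59, 15) = 59 + mult(59, 14)
mult(59, 14) = 59 + mult(59, 13)
mult(59, 13) = 59 + mult(59, 12)
mult(59, 12) = 59 + mult(59, 11)
mult(59, 11) = 59 + mult(59, 10)
mult(59, 10) = 59 + mult(59, 9)
mult(59, 9) = 59 + mult(59, 8)
mult(59, 8) = 59 + mult(59, 7)
mult(59, 7) = 59 + mult(59, 6)
mult(59, 6) = 59 + mult(59, 5)
mult(59, 5) = 59 + mult(59, 4)
mult(59, 4) = 59 + mult(59, 3)
mult(59, 3) = 59 + mult(59, 2)
mult(59, 2) = 59 + mult(59, 1)
mult(59, 1) = 59 + mult(59, 0)
mult(59, 0) = 0  (base case)
Total: 59 + 59 + 59 + 59 + 59 + 59 + 59 + 59 + 59 + 59 + 59 + 59 + 59 + 59 + 59 + 0 = 885

885


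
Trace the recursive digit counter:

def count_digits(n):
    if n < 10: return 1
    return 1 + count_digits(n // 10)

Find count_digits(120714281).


count_digits(120714281) = 1 + count_digits(12071428)
count_digits(12071428) = 1 + count_digits(1207142)
count_digits(1207142) = 1 + count_digits(120714)
count_digits(120714) = 1 + count_digits(12071)
count_digits(12071) = 1 + count_digits(1207)
count_digits(1207) = 1 + count_digits(120)
count_digits(120) = 1 + count_digits(12)
count_digits(12) = 1 + count_digits(1)
count_digits(1) = 1  (base case: 1 < 10)
Unwinding: 1 + 1 + 1 + 1 + 1 + 1 + 1 + 1 + 1 = 9

9


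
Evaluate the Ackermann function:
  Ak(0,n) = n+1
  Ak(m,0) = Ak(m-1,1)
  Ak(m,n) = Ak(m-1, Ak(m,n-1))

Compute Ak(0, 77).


Ak(0, 77) = 78
Result: Ak(0, 77) = 78

78


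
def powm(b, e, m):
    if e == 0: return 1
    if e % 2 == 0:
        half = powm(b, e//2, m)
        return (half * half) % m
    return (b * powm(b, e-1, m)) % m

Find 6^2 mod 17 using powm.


powm(6, 2, 17): e is even, compute powm(6, 1, 17)
  powm(6, 1, 17): e is odd, compute powm(6, 0, 17)
    powm(6, 0, 17) = 1
  (6 * 1) % 17 = 6
half=6, (6*6) % 17 = 2

2


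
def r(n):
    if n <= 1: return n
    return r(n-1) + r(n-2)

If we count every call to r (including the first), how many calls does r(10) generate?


Let C(n) = total calls for r(n)
C(0) = 1, C(1) = 1
C(2) = 1 + C(1) + C(0) = 1 + 1 + 1 = 3
C(3) = 1 + C(2) + C(1) = 1 + 3 + 1 = 5
C(4) = 1 + C(3) + C(2) = 1 + 5 + 3 = 9
C(5) = 1 + C(4) + C(3) = 1 + 9 + 5 = 15
C(6) = 1 + C(5) + C(4) = 1 + 15 + 9 = 25
C(7) = 1 + C(6) + C(5) = 1 + 25 + 15 = 41
C(8) = 1 + C(7) + C(6) = 1 + 41 + 25 = 67
C(9) = 1 + C(8) + C(7) = 1 + 67 + 41 = 109
C(10) = 1 + C(9) + C(8) = 1 + 109 + 67 = 177

177


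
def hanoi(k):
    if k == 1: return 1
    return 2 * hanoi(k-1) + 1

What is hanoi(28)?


hanoi(28) = 2 * hanoi(27) + 1
hanoi(27) = 2 * hanoi(26) + 1
hanoi(26) = 2 * hanoi(25) + 1
hanoi(25) = 2 * hanoi(24) + 1
hanoi(24) = 2 * hanoi(23) + 1
hanoi(23) = 2 * hanoi(22) + 1
hanoi(22) = 2 * hanoi(21) + 1
hanoi(21) = 2 * hanoi(20) + 1
hanoi(20) = 2 * hanoi(19) + 1
hanoi(19) = 2 * hanoi(18) + 1
hanoi(18) = 2 * hanoi(17) + 1
hanoi(17) = 2 * hanoi(16) + 1
hanoi(16) = 2 * hanoi(15) + 1
hanoi(15) = 2 * hanoi(14) + 1
hanoi(14) = 2 * hanoi(13) + 1
hanoi(13) = 2 * hanoi(12) + 1
hanoi(12) = 2 * hanoi(11) + 1
hanoi(11) = 2 * hanoi(10) + 1
hanoi(10) = 2 * hanoi(9) + 1
hanoi(9) = 2 * hanoi(8) + 1
hanoi(8) = 2 * hanoi(7) + 1
hanoi(7) = 2 * hanoi(6) + 1
hanoi(6) = 2 * hanoi(5) + 1
hanoi(5) = 2 * hanoi(4) + 1
hanoi(4) = 2 * hanoi(3) + 1
hanoi(3) = 2 * hanoi(2) + 1
hanoi(2) = 2 * hanoi(1) + 1
hanoi(1) = 1  (base case)
hanoi(2) = 2 * 1 + 1 = 3
hanoi(3) = 2 * 3 + 1 = 7
hanoi(4) = 2 * 7 + 1 = 15
hanoi(5) = 2 * 15 + 1 = 31
hanoi(6) = 2 * 31 + 1 = 63
hanoi(7) = 2 * 63 + 1 = 127
hanoi(8) = 2 * 127 + 1 = 255
hanoi(9) = 2 * 255 + 1 = 511
hanoi(10) = 2 * 511 + 1 = 1023
hanoi(11) = 2 * 1023 + 1 = 2047
hanoi(12) = 2 * 2047 + 1 = 4095
hanoi(13) = 2 * 4095 + 1 = 8191
hanoi(14) = 2 * 8191 + 1 = 16383
hanoi(15) = 2 * 16383 + 1 = 32767
hanoi(16) = 2 * 32767 + 1 = 65535
hanoi(17) = 2 * 65535 + 1 = 131071
hanoi(18) = 2 * 131071 + 1 = 262143
hanoi(19) = 2 * 262143 + 1 = 524287
hanoi(20) = 2 * 524287 + 1 = 1048575
hanoi(21) = 2 * 1048575 + 1 = 2097151
hanoi(22) = 2 * 2097151 + 1 = 4194303
hanoi(23) = 2 * 4194303 + 1 = 8388607
hanoi(24) = 2 * 8388607 + 1 = 16777215
hanoi(25) = 2 * 16777215 + 1 = 33554431
hanoi(26) = 2 * 33554431 + 1 = 67108863
hanoi(27) = 2 * 67108863 + 1 = 134217727
hanoi(28) = 2 * 134217727 + 1 = 268435455

268435455


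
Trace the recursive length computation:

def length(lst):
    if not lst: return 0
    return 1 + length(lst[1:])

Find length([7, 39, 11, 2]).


length([7, 39, 11, 2]) = 1 + length([39, 11, 2])
length([39, 11, 2]) = 1 + length([11, 2])
length([11, 2]) = 1 + length([2])
length([2]) = 1 + length([])
length([]) = 0  (base case)
Unwinding: 1 + 1 + 1 + 1 + 0 = 4

4


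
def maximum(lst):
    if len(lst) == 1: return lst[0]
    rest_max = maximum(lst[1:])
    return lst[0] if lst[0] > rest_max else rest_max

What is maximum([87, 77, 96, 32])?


maximum([87, 77, 96, 32]): compare 87 with maximum([77, 96, 32])
maximum([77, 96, 32]): compare 77 with maximum([96, 32])
maximum([96, 32]): compare 96 with maximum([32])
maximum([32]) = 32  (base case)
Compare 96 with 32 -> 96
Compare 77 with 96 -> 96
Compare 87 with 96 -> 96

96


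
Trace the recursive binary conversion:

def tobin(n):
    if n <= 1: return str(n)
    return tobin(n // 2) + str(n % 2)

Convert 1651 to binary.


tobin(1651) = tobin(825) + '1'
tobin(825) = tobin(412) + '1'
tobin(412) = tobin(206) + '0'
tobin(206) = tobin(103) + '0'
tobin(103) = tobin(51) + '1'
tobin(51) = tobin(25) + '1'
tobin(25) = tobin(12) + '1'
tobin(12) = tobin(6) + '0'
tobin(6) = tobin(3) + '0'
tobin(3) = tobin(1) + '1'
tobin(1) = '1'  (base case)
Concatenating: '1' + '1' + '0' + '0' + '1' + '1' + '1' + '0' + '0' + '1' + '1' = '11001110011'

11001110011


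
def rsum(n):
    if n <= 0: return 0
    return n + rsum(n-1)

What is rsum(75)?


rsum(75)
= 75 + 74 + 73 + 72 + 71 + 70 + 69 + 68 + 67 + 66 + 65 + 64 + 63 + 62 + 61 + 60 + 59 + 58 + 57 + 56 + 55 + 54 + 53 + 52 + 51 + 50 + 49 + 48 + 47 + 46 + 45 + 44 + 43 + 42 + 41 + 40 + 39 + 38 + 37 + 36 + 35 + 34 + 33 + 32 + 31 + 30 + 29 + 28 + 27 + 26 + 25 + 24 + 23 + 22 + 21 + 20 + 19 + 18 + 17 + 16 + 15 + 14 + 13 + 12 + 11 + 10 + 9 + 8 + 7 + 6 + 5 + 4 + 3 + 2 + 1 + rsum(0)
= 75 + 74 + 73 + 72 + 71 + 70 + 69 + 68 + 67 + 66 + 65 + 64 + 63 + 62 + 61 + 60 + 59 + 58 + 57 + 56 + 55 + 54 + 53 + 52 + 51 + 50 + 49 + 48 + 47 + 46 + 45 + 44 + 43 + 42 + 41 + 40 + 39 + 38 + 37 + 36 + 35 + 34 + 33 + 32 + 31 + 30 + 29 + 28 + 27 + 26 + 25 + 24 + 23 + 22 + 21 + 20 + 19 + 18 + 17 + 16 + 15 + 14 + 13 + 12 + 11 + 10 + 9 + 8 + 7 + 6 + 5 + 4 + 3 + 2 + 1 + 0
= 2850

2850


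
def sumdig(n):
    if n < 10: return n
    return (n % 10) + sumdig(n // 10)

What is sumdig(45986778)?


sumdig(45986778) = 8 + sumdig(4598677)
sumdig(4598677) = 7 + sumdig(459867)
sumdig(459867) = 7 + sumdig(45986)
sumdig(45986) = 6 + sumdig(4598)
sumdig(4598) = 8 + sumdig(459)
sumdig(459) = 9 + sumdig(45)
sumdig(45) = 5 + sumdig(4)
sumdig(4) = 4  (base case)
Total: 8 + 7 + 7 + 6 + 8 + 9 + 5 + 4 = 54

54


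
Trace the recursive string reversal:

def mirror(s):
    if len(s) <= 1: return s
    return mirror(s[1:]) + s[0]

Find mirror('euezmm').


mirror('euezmm') = mirror('uezmm') + 'e'
mirror('uezmm') = mirror('ezmm') + 'u'
mirror('ezmm') = mirror('zmm') + 'e'
mirror('zmm') = mirror('mm') + 'z'
mirror('mm') = mirror('m') + 'm'
mirror('m') = 'm'  (base case)
Concatenating: 'm' + 'm' + 'z' + 'e' + 'u' + 'e' = 'mmzeue'

mmzeue


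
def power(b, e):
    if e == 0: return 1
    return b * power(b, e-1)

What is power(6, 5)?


power(6, 5)
= 6 * power(6, 4)
= 6 * 6 * power(6, 3)
= 6 * 6 * 6 * power(6, 2)
= 6 * 6 * 6 * 6 * power(6, 1)
= 6 * 6 * 6 * 6 * 6 * power(6, 0)
= 6 * 6 * 6 * 6 * 6 * 1
= 7776

7776


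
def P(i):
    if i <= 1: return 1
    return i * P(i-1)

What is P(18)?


P(18)
= 18 * P(17)
= 18 * 17 * P(16)
= 18 * 17 * 16 * P(15)
= 18 * 17 * 16 * 15 * P(14)
= 18 * 17 * 16 * 15 * 14 * P(13)
= 18 * 17 * 16 * 15 * 14 * 13 * P(12)
= 18 * 17 * 16 * 15 * 14 * 13 * 12 * P(11)
= 18 * 17 * 16 * 15 * 14 * 13 * 12 * 11 * P(10)
= 18 * 17 * 16 * 15 * 14 * 13 * 12 * 11 * 10 * P(9)
= 18 * 17 * 16 * 15 * 14 * 13 * 12 * 11 * 10 * 9 * P(8)
= 18 * 17 * 16 * 15 * 14 * 13 * 12 * 11 * 10 * 9 * 8 * P(7)
= 18 * 17 * 16 * 15 * 14 * 13 * 12 * 11 * 10 * 9 * 8 * 7 * P(6)
= 18 * 17 * 16 * 15 * 14 * 13 * 12 * 11 * 10 * 9 * 8 * 7 * 6 * P(5)
= 18 * 17 * 16 * 15 * 14 * 13 * 12 * 11 * 10 * 9 * 8 * 7 * 6 * 5 * P(4)
= 18 * 17 * 16 * 15 * 14 * 13 * 12 * 11 * 10 * 9 * 8 * 7 * 6 * 5 * 4 * P(3)
= 18 * 17 * 16 * 15 * 14 * 13 * 12 * 11 * 10 * 9 * 8 * 7 * 6 * 5 * 4 * 3 * P(2)
= 18 * 17 * 16 * 15 * 14 * 13 * 12 * 11 * 10 * 9 * 8 * 7 * 6 * 5 * 4 * 3 * 2 * P(1)
= 18 * 17 * 16 * 15 * 14 * 13 * 12 * 11 * 10 * 9 * 8 * 7 * 6 * 5 * 4 * 3 * 2 * 1
= 6402373705728000

6402373705728000


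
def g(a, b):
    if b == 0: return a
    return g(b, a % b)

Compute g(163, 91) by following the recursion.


g(163, 91) = g(91, 72)
g(91, 72) = g(72, 19)
g(72, 19) = g(19, 15)
g(19, 15) = g(15, 4)
g(15, 4) = g(4, 3)
g(4, 3) = g(3, 1)
g(3, 1) = g(1, 0)
g(1, 0) = 1  (base case)

1


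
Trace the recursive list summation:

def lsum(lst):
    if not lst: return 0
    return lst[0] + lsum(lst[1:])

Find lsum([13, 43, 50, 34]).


lsum([13, 43, 50, 34]) = 13 + lsum([43, 50, 34])
lsum([43, 50, 34]) = 43 + lsum([50, 34])
lsum([50, 34]) = 50 + lsum([34])
lsum([34]) = 34 + lsum([])
lsum([]) = 0  (base case)
Total: 13 + 43 + 50 + 34 + 0 = 140

140


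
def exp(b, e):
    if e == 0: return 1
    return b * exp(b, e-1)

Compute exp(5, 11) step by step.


exp(5, 11)
= 5 * exp(5, 10)
= 5 * 5 * exp(5, 9)
= 5 * 5 * 5 * exp(5, 8)
= 5 * 5 * 5 * 5 * exp(5, 7)
= 5 * 5 * 5 * 5 * 5 * exp(5, 6)
= 5 * 5 * 5 * 5 * 5 * 5 * exp(5, 5)
= 5 * 5 * 5 * 5 * 5 * 5 * 5 * exp(5, 4)
= 5 * 5 * 5 * 5 * 5 * 5 * 5 * 5 * exp(5, 3)
= 5 * 5 * 5 * 5 * 5 * 5 * 5 * 5 * 5 * exp(5, 2)
= 5 * 5 * 5 * 5 * 5 * 5 * 5 * 5 * 5 * 5 * exp(5, 1)
= 5 * 5 * 5 * 5 * 5 * 5 * 5 * 5 * 5 * 5 * 5 * exp(5, 0)
= 5 * 5 * 5 * 5 * 5 * 5 * 5 * 5 * 5 * 5 * 5 * 1
= 48828125

48828125


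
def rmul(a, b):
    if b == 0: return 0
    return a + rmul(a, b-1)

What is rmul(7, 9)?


rmul(7, 9) = 7 + rmul(7, 8)
rmul(7, 8) = 7 + rmul(7, 7)
rmul(7, 7) = 7 + rmul(7, 6)
rmul(7, 6) = 7 + rmul(7, 5)
rmul(7, 5) = 7 + rmul(7, 4)
rmul(7, 4) = 7 + rmul(7, 3)
rmul(7, 3) = 7 + rmul(7, 2)
rmul(7, 2) = 7 + rmul(7, 1)
rmul(7, 1) = 7 + rmul(7, 0)
rmul(7, 0) = 0  (base case)
Total: 7 + 7 + 7 + 7 + 7 + 7 + 7 + 7 + 7 + 0 = 63

63


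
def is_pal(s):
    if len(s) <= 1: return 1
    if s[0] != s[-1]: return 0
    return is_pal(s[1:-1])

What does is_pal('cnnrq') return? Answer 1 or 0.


is_pal('cnnrq'): s[0]='c' != s[-1]='q' -> return 0
Result: 0 (not a palindrome)

0


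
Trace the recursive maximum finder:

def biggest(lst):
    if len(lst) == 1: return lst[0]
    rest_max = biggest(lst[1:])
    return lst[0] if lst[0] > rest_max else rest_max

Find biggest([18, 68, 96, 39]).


biggest([18, 68, 96, 39]): compare 18 with biggest([68, 96, 39])
biggest([68, 96, 39]): compare 68 with biggest([96, 39])
biggest([96, 39]): compare 96 with biggest([39])
biggest([39]) = 39  (base case)
Compare 96 with 39 -> 96
Compare 68 with 96 -> 96
Compare 18 with 96 -> 96

96


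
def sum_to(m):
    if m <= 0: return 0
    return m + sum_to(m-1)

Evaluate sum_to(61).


sum_to(61)
= 61 + 60 + 59 + 58 + 57 + 56 + 55 + 54 + 53 + 52 + 51 + 50 + 49 + 48 + 47 + 46 + 45 + 44 + 43 + 42 + 41 + 40 + 39 + 38 + 37 + 36 + 35 + 34 + 33 + 32 + 31 + 30 + 29 + 28 + 27 + 26 + 25 + 24 + 23 + 22 + 21 + 20 + 19 + 18 + 17 + 16 + 15 + 14 + 13 + 12 + 11 + 10 + 9 + 8 + 7 + 6 + 5 + 4 + 3 + 2 + 1 + sum_to(0)
= 61 + 60 + 59 + 58 + 57 + 56 + 55 + 54 + 53 + 52 + 51 + 50 + 49 + 48 + 47 + 46 + 45 + 44 + 43 + 42 + 41 + 40 + 39 + 38 + 37 + 36 + 35 + 34 + 33 + 32 + 31 + 30 + 29 + 28 + 27 + 26 + 25 + 24 + 23 + 22 + 21 + 20 + 19 + 18 + 17 + 16 + 15 + 14 + 13 + 12 + 11 + 10 + 9 + 8 + 7 + 6 + 5 + 4 + 3 + 2 + 1 + 0
= 1891

1891


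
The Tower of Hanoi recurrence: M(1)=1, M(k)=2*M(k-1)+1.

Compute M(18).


M(18) = 2 * M(17) + 1
M(17) = 2 * M(16) + 1
M(16) = 2 * M(15) + 1
M(15) = 2 * M(14) + 1
M(14) = 2 * M(13) + 1
M(13) = 2 * M(12) + 1
M(12) = 2 * M(11) + 1
M(11) = 2 * M(10) + 1
M(10) = 2 * M(9) + 1
M(9) = 2 * M(8) + 1
M(8) = 2 * M(7) + 1
M(7) = 2 * M(6) + 1
M(6) = 2 * M(5) + 1
M(5) = 2 * M(4) + 1
M(4) = 2 * M(3) + 1
M(3) = 2 * M(2) + 1
M(2) = 2 * M(1) + 1
M(1) = 1  (base case)
M(2) = 2 * 1 + 1 = 3
M(3) = 2 * 3 + 1 = 7
M(4) = 2 * 7 + 1 = 15
M(5) = 2 * 15 + 1 = 31
M(6) = 2 * 31 + 1 = 63
M(7) = 2 * 63 + 1 = 127
M(8) = 2 * 127 + 1 = 255
M(9) = 2 * 255 + 1 = 511
M(10) = 2 * 511 + 1 = 1023
M(11) = 2 * 1023 + 1 = 2047
M(12) = 2 * 2047 + 1 = 4095
M(13) = 2 * 4095 + 1 = 8191
M(14) = 2 * 8191 + 1 = 16383
M(15) = 2 * 16383 + 1 = 32767
M(16) = 2 * 32767 + 1 = 65535
M(17) = 2 * 65535 + 1 = 131071
M(18) = 2 * 131071 + 1 = 262143

262143


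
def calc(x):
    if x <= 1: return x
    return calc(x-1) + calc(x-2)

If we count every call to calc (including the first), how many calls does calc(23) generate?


Let C(n) = total calls for calc(n)
C(0) = 1, C(1) = 1
C(2) = 1 + C(1) + C(0) = 1 + 1 + 1 = 3
C(3) = 1 + C(2) + C(1) = 1 + 3 + 1 = 5
C(4) = 1 + C(3) + C(2) = 1 + 5 + 3 = 9
C(5) = 1 + C(4) + C(3) = 1 + 9 + 5 = 15
C(6) = 1 + C(5) + C(4) = 1 + 15 + 9 = 25
C(7) = 1 + C(6) + C(5) = 1 + 25 + 15 = 41
C(8) = 1 + C(7) + C(6) = 1 + 41 + 25 = 67
C(9) = 1 + C(8) + C(7) = 1 + 67 + 41 = 109
C(10) = 1 + C(9) + C(8) = 1 + 109 + 67 = 177
C(11) = 1 + C(10) + C(9) = 1 + 177 + 109 = 287
C(12) = 1 + C(11) + C(10) = 1 + 287 + 177 = 465
C(13) = 1 + C(12) + C(11) = 1 + 465 + 287 = 753
C(14) = 1 + C(13) + C(12) = 1 + 753 + 465 = 1219
C(15) = 1 + C(14) + C(13) = 1 + 1219 + 753 = 1973
C(16) = 1 + C(15) + C(14) = 1 + 1973 + 1219 = 3193
C(17) = 1 + C(16) + C(15) = 1 + 3193 + 1973 = 5167
C(18) = 1 + C(17) + C(16) = 1 + 5167 + 3193 = 8361
C(19) = 1 + C(18) + C(17) = 1 + 8361 + 5167 = 13529
C(20) = 1 + C(19) + C(18) = 1 + 13529 + 8361 = 21891
C(21) = 1 + C(20) + C(19) = 1 + 21891 + 13529 = 35421
C(22) = 1 + C(21) + C(20) = 1 + 35421 + 21891 = 57313
C(23) = 1 + C(22) + C(21) = 1 + 57313 + 35421 = 92735

92735


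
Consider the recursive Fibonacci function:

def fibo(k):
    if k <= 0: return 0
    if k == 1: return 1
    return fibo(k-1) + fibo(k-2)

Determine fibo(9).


Computing fibo(9) bottom-up:
fibo(0) = 0
fibo(1) = 1
fibo(2) = fibo(1) + fibo(0) = 1 + 0 = 1
fibo(3) = fibo(2) + fibo(1) = 1 + 1 = 2
fibo(4) = fibo(3) + fibo(2) = 2 + 1 = 3
fibo(5) = fibo(4) + fibo(3) = 3 + 2 = 5
fibo(6) = fibo(5) + fibo(4) = 5 + 3 = 8
fibo(7) = fibo(6) + fibo(5) = 8 + 5 = 13
fibo(8) = fibo(7) + fibo(6) = 13 + 8 = 21
fibo(9) = fibo(8) + fibo(7) = 21 + 13 = 34

34


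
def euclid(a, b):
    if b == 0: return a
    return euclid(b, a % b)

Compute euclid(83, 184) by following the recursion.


euclid(83, 184) = euclid(184, 83)
euclid(184, 83) = euclid(83, 18)
euclid(83, 18) = euclid(18, 11)
euclid(18, 11) = euclid(11, 7)
euclid(11, 7) = euclid(7, 4)
euclid(7, 4) = euclid(4, 3)
euclid(4, 3) = euclid(3, 1)
euclid(3, 1) = euclid(1, 0)
euclid(1, 0) = 1  (base case)

1


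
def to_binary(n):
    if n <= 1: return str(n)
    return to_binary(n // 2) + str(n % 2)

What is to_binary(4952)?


to_binary(4952) = to_binary(2476) + '0'
to_binary(2476) = to_binary(1238) + '0'
to_binary(1238) = to_binary(619) + '0'
to_binary(619) = to_binary(309) + '1'
to_binary(309) = to_binary(154) + '1'
to_binary(154) = to_binary(77) + '0'
to_binary(77) = to_binary(38) + '1'
to_binary(38) = to_binary(19) + '0'
to_binary(19) = to_binary(9) + '1'
to_binary(9) = to_binary(4) + '1'
to_binary(4) = to_binary(2) + '0'
to_binary(2) = to_binary(1) + '0'
to_binary(1) = '1'  (base case)
Concatenating: '1' + '0' + '0' + '1' + '1' + '0' + '1' + '0' + '1' + '1' + '0' + '0' + '0' = '1001101011000'

1001101011000


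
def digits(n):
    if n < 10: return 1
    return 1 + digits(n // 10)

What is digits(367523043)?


digits(367523043) = 1 + digits(36752304)
digits(36752304) = 1 + digits(3675230)
digits(3675230) = 1 + digits(367523)
digits(367523) = 1 + digits(36752)
digits(36752) = 1 + digits(3675)
digits(3675) = 1 + digits(367)
digits(367) = 1 + digits(36)
digits(36) = 1 + digits(3)
digits(3) = 1  (base case: 3 < 10)
Unwinding: 1 + 1 + 1 + 1 + 1 + 1 + 1 + 1 + 1 = 9

9


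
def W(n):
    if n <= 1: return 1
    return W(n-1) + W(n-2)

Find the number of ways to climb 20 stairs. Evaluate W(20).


Building up from base cases:
W(0) = 1
W(1) = 1
W(2) = W(1) + W(0) = 1 + 1 = 2
W(3) = W(2) + W(1) = 2 + 1 = 3
W(4) = W(3) + W(2) = 3 + 2 = 5
W(5) = W(4) + W(3) = 5 + 3 = 8
W(6) = W(5) + W(4) = 8 + 5 = 13
W(7) = W(6) + W(5) = 13 + 8 = 21
W(8) = W(7) + W(6) = 21 + 13 = 34
W(9) = W(8) + W(7) = 34 + 21 = 55
W(10) = W(9) + W(8) = 55 + 34 = 89
W(11) = W(10) + W(9) = 89 + 55 = 144
W(12) = W(11) + W(10) = 144 + 89 = 233
W(13) = W(12) + W(11) = 233 + 144 = 377
W(14) = W(13) + W(12) = 377 + 233 = 610
W(15) = W(14) + W(13) = 610 + 377 = 987
W(16) = W(15) + W(14) = 987 + 610 = 1597
W(17) = W(16) + W(15) = 1597 + 987 = 2584
W(18) = W(17) + W(16) = 2584 + 1597 = 4181
W(19) = W(18) + W(17) = 4181 + 2584 = 6765
W(20) = W(19) + W(18) = 6765 + 4181 = 10946

10946


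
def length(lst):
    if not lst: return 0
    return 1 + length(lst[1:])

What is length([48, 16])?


length([48, 16]) = 1 + length([16])
length([16]) = 1 + length([])
length([]) = 0  (base case)
Unwinding: 1 + 1 + 0 = 2

2


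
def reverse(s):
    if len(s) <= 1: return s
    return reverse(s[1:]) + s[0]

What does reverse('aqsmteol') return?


reverse('aqsmteol') = reverse('qsmteol') + 'a'
reverse('qsmteol') = reverse('smteol') + 'q'
reverse('smteol') = reverse('mteol') + 's'
reverse('mteol') = reverse('teol') + 'm'
reverse('teol') = reverse('eol') + 't'
reverse('eol') = reverse('ol') + 'e'
reverse('ol') = reverse('l') + 'o'
reverse('l') = 'l'  (base case)
Concatenating: 'l' + 'o' + 'e' + 't' + 'm' + 's' + 'q' + 'a' = 'loetmsqa'

loetmsqa


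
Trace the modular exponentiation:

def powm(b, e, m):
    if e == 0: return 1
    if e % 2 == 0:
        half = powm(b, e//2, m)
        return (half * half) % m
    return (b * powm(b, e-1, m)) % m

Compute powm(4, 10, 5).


powm(4, 10, 5): e is even, compute powm(4, 5, 5)
  powm(4, 5, 5): e is odd, compute powm(4, 4, 5)
    powm(4, 4, 5): e is even, compute powm(4, 2, 5)
      powm(4, 2, 5): e is even, compute powm(4, 1, 5)
        powm(4, 1, 5): e is odd, compute powm(4, 0, 5)
          powm(4, 0, 5) = 1
        (4 * 1) % 5 = 4
      half=4, (4*4) % 5 = 1
    half=1, (1*1) % 5 = 1
  (4 * 1) % 5 = 4
half=4, (4*4) % 5 = 1

1


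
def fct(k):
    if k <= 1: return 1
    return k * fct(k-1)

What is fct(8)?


fct(8)
= 8 * fct(7)
= 8 * 7 * fct(6)
= 8 * 7 * 6 * fct(5)
= 8 * 7 * 6 * 5 * fct(4)
= 8 * 7 * 6 * 5 * 4 * fct(3)
= 8 * 7 * 6 * 5 * 4 * 3 * fct(2)
= 8 * 7 * 6 * 5 * 4 * 3 * 2 * fct(1)
= 8 * 7 * 6 * 5 * 4 * 3 * 2 * 1
= 40320

40320


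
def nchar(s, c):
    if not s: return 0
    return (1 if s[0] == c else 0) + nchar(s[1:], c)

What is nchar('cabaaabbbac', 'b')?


s[0]='c' != 'b' -> 0
s[0]='a' != 'b' -> 0
s[0]='b' == 'b' -> 1
s[0]='a' != 'b' -> 0
s[0]='a' != 'b' -> 0
s[0]='a' != 'b' -> 0
s[0]='b' == 'b' -> 1
s[0]='b' == 'b' -> 1
s[0]='b' == 'b' -> 1
s[0]='a' != 'b' -> 0
s[0]='c' != 'b' -> 0
Sum: 0 + 0 + 1 + 0 + 0 + 0 + 1 + 1 + 1 + 0 + 0 = 4

4


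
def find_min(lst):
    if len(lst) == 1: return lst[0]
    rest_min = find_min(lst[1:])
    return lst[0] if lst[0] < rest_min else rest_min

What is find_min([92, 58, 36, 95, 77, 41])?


find_min([92, 58, 36, 95, 77, 41]): compare 92 with find_min([58, 36, 95, 77, 41])
find_min([58, 36, 95, 77, 41]): compare 58 with find_min([36, 95, 77, 41])
find_min([36, 95, 77, 41]): compare 36 with find_min([95, 77, 41])
find_min([95, 77, 41]): compare 95 with find_min([77, 41])
find_min([77, 41]): compare 77 with find_min([41])
find_min([41]) = 41  (base case)
Compare 77 with 41 -> 41
Compare 95 with 41 -> 41
Compare 36 with 41 -> 36
Compare 58 with 36 -> 36
Compare 92 with 36 -> 36

36


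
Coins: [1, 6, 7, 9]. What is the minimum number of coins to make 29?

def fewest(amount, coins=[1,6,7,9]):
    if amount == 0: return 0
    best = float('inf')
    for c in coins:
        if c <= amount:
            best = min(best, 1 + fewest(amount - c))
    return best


Building up with DP:
fewest(0) = 0
fewest(1) = min(1+fewest(0)=1+0=1) = 1
fewest(2) = min(1+fewest(1)=1+1=2) = 2
fewest(3) = min(1+fewest(2)=1+2=3) = 3
fewest(4) = min(1+fewest(3)=1+3=4) = 4
fewest(5) = min(1+fewest(4)=1+4=5) = 5
fewest(6) = min(1+fewest(5)=1+5=6, 1+fewest(0)=1+0=1) = 1
fewest(7) = min(1+fewest(6)=1+1=2, 1+fewest(1)=1+1=2, 1+fewest(0)=1+0=1) = 1
fewest(8) = min(1+fewest(7)=1+1=2, 1+fewest(2)=1+2=3, 1+fewest(1)=1+1=2) = 2
fewest(9) = min(1+fewest(8)=1+2=3, 1+fewest(3)=1+3=4, 1+fewest(2)=1+2=3, 1+fewest(0)=1+0=1) = 1
fewest(10) = min(1+fewest(9)=1+1=2, 1+fewest(4)=1+4=5, 1+fewest(3)=1+3=4, 1+fewest(1)=1+1=2) = 2
fewest(11) = min(1+fewest(10)=1+2=3, 1+fewest(5)=1+5=6, 1+fewest(4)=1+4=5, 1+fewest(2)=1+2=3) = 3
fewest(12) = min(1+fewest(11)=1+3=4, 1+fewest(6)=1+1=2, 1+fewest(5)=1+5=6, 1+fewest(3)=1+3=4) = 2
fewest(13) = min(1+fewest(12)=1+2=3, 1+fewest(7)=1+1=2, 1+fewest(6)=1+1=2, 1+fewest(4)=1+4=5) = 2
fewest(14) = min(1+fewest(13)=1+2=3, 1+fewest(8)=1+2=3, 1+fewest(7)=1+1=2, 1+fewest(5)=1+5=6) = 2
fewest(15) = min(1+fewest(14)=1+2=3, 1+fewest(9)=1+1=2, 1+fewest(8)=1+2=3, 1+fewest(6)=1+1=2) = 2
fewest(16) = min(1+fewest(15)=1+2=3, 1+fewest(10)=1+2=3, 1+fewest(9)=1+1=2, 1+fewest(7)=1+1=2) = 2
fewest(17) = min(1+fewest(16)=1+2=3, 1+fewest(11)=1+3=4, 1+fewest(10)=1+2=3, 1+fewest(8)=1+2=3) = 3
fewest(18) = min(1+fewest(17)=1+3=4, 1+fewest(12)=1+2=3, 1+fewest(11)=1+3=4, 1+fewest(9)=1+1=2) = 2
fewest(19) = min(1+fewest(18)=1+2=3, 1+fewest(13)=1+2=3, 1+fewest(12)=1+2=3, 1+fewest(10)=1+2=3) = 3
fewest(20) = min(1+fewest(19)=1+3=4, 1+fewest(14)=1+2=3, 1+fewest(13)=1+2=3, 1+fewest(11)=1+3=4) = 3
fewest(21) = min(1+fewest(20)=1+3=4, 1+fewest(15)=1+2=3, 1+fewest(14)=1+2=3, 1+fewest(12)=1+2=3) = 3
fewest(22) = min(1+fewest(21)=1+3=4, 1+fewest(16)=1+2=3, 1+fewest(15)=1+2=3, 1+fewest(13)=1+2=3) = 3
fewest(23) = min(1+fewest(22)=1+3=4, 1+fewest(17)=1+3=4, 1+fewest(16)=1+2=3, 1+fewest(14)=1+2=3) = 3
fewest(24) = min(1+fewest(23)=1+3=4, 1+fewest(18)=1+2=3, 1+fewest(17)=1+3=4, 1+fewest(15)=1+2=3) = 3
fewest(25) = min(1+fewest(24)=1+3=4, 1+fewest(19)=1+3=4, 1+fewest(18)=1+2=3, 1+fewest(16)=1+2=3) = 3
fewest(26) = min(1+fewest(25)=1+3=4, 1+fewest(20)=1+3=4, 1+fewest(19)=1+3=4, 1+fewest(17)=1+3=4) = 4
fewest(27) = min(1+fewest(26)=1+4=5, 1+fewest(21)=1+3=4, 1+fewest(20)=1+3=4, 1+fewest(18)=1+2=3) = 3
fewest(28) = min(1+fewest(27)=1+3=4, 1+fewest(22)=1+3=4, 1+fewest(21)=1+3=4, 1+fewest(19)=1+3=4) = 4
fewest(29) = min(1+fewest(28)=1+4=5, 1+fewest(23)=1+3=4, 1+fewest(22)=1+3=4, 1+fewest(20)=1+3=4) = 4

4


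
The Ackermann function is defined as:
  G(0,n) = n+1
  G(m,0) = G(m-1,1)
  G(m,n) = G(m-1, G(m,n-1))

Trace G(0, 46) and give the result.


G(0, 46) = 47
Result: G(0, 46) = 47

47


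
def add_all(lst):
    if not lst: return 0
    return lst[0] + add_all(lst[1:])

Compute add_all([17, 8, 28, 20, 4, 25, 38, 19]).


add_all([17, 8, 28, 20, 4, 25, 38, 19]) = 17 + add_all([8, 28, 20, 4, 25, 38, 19])
add_all([8, 28, 20, 4, 25, 38, 19]) = 8 + add_all([28, 20, 4, 25, 38, 19])
add_all([28, 20, 4, 25, 38, 19]) = 28 + add_all([20, 4, 25, 38, 19])
add_all([20, 4, 25, 38, 19]) = 20 + add_all([4, 25, 38, 19])
add_all([4, 25, 38, 19]) = 4 + add_all([25, 38, 19])
add_all([25, 38, 19]) = 25 + add_all([38, 19])
add_all([38, 19]) = 38 + add_all([19])
add_all([19]) = 19 + add_all([])
add_all([]) = 0  (base case)
Total: 17 + 8 + 28 + 20 + 4 + 25 + 38 + 19 + 0 = 159

159


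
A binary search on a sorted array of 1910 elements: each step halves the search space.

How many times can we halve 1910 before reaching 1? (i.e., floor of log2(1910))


1910 / 2 = 955
955 / 2 = 477
477 / 2 = 238
238 / 2 = 119
119 / 2 = 59
59 / 2 = 29
29 / 2 = 14
14 / 2 = 7
7 / 2 = 3
3 / 2 = 1
Reached 1 after 10 halvings

10


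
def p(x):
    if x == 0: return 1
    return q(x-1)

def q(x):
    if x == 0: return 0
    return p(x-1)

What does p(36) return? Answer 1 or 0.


p(36) = q(35)
q(35) = p(34)
p(34) = q(33)
q(33) = p(32)
p(32) = q(31)
q(31) = p(30)
p(30) = q(29)
q(29) = p(28)
p(28) = q(27)
q(27) = p(26)
p(26) = q(25)
q(25) = p(24)
p(24) = q(23)
q(23) = p(22)
p(22) = q(21)
q(21) = p(20)
p(20) = q(19)
q(19) = p(18)
p(18) = q(17)
q(17) = p(16)
p(16) = q(15)
q(15) = p(14)
p(14) = q(13)
q(13) = p(12)
p(12) = q(11)
q(11) = p(10)
p(10) = q(9)
q(9) = p(8)
p(8) = q(7)
q(7) = p(6)
p(6) = q(5)
q(5) = p(4)
p(4) = q(3)
q(3) = p(2)
p(2) = q(1)
q(1) = p(0)
p(0) = 1  (base case)
Result: 1

1


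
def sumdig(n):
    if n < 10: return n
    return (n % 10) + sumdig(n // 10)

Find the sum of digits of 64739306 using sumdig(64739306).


sumdig(64739306) = 6 + sumdig(6473930)
sumdig(6473930) = 0 + sumdig(647393)
sumdig(647393) = 3 + sumdig(64739)
sumdig(64739) = 9 + sumdig(6473)
sumdig(6473) = 3 + sumdig(647)
sumdig(647) = 7 + sumdig(64)
sumdig(64) = 4 + sumdig(6)
sumdig(6) = 6  (base case)
Total: 6 + 0 + 3 + 9 + 3 + 7 + 4 + 6 = 38

38


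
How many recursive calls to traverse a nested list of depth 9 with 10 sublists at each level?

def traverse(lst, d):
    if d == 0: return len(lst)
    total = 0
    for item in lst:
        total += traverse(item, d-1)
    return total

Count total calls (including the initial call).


At depth 0 (root): 1 call
At depth 1: each of 1 parents calls traverse on 10 children = 10 calls
At depth 2: each of 10 parents calls traverse on 10 children = 100 calls
At depth 3: each of 100 parents calls traverse on 10 children = 1000 calls
At depth 4: each of 1000 parents calls traverse on 10 children = 10000 calls
At depth 5: each of 10000 parents calls traverse on 10 children = 100000 calls
At depth 6: each of 100000 parents calls traverse on 10 children = 1000000 calls
At depth 7: each of 1000000 parents calls traverse on 10 children = 10000000 calls
At depth 8: each of 10000000 parents calls traverse on 10 children = 100000000 calls
At depth 9: each of 100000000 parents calls traverse on 10 children = 1000000000 calls
Total: 1 + 10 + 100 + 1000 + 10000 + 100000 + 1000000 + 10000000 + 100000000 + 1000000000 = 1111111111

1111111111


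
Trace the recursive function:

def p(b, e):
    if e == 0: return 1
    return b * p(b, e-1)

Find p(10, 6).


p(10, 6)
= 10 * p(10, 5)
= 10 * 10 * p(10, 4)
= 10 * 10 * 10 * p(10, 3)
= 10 * 10 * 10 * 10 * p(10, 2)
= 10 * 10 * 10 * 10 * 10 * p(10, 1)
= 10 * 10 * 10 * 10 * 10 * 10 * p(10, 0)
= 10 * 10 * 10 * 10 * 10 * 10 * 1
= 1000000

1000000


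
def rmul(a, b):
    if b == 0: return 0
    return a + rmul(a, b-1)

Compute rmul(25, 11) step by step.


rmul(25, 11) = 25 + rmul(25, 10)
rmul(25, 10) = 25 + rmul(25, 9)
rmul(25, 9) = 25 + rmul(25, 8)
rmul(25, 8) = 25 + rmul(25, 7)
rmul(25, 7) = 25 + rmul(25, 6)
rmul(25, 6) = 25 + rmul(25, 5)
rmul(25, 5) = 25 + rmul(25, 4)
rmul(25, 4) = 25 + rmul(25, 3)
rmul(25, 3) = 25 + rmul(25, 2)
rmul(25, 2) = 25 + rmul(25, 1)
rmul(25, 1) = 25 + rmul(25, 0)
rmul(25, 0) = 0  (base case)
Total: 25 + 25 + 25 + 25 + 25 + 25 + 25 + 25 + 25 + 25 + 25 + 0 = 275

275


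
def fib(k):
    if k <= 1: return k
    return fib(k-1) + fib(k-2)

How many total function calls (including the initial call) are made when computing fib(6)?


Let C(n) = total calls for fib(n)
C(0) = 1, C(1) = 1
C(2) = 1 + C(1) + C(0) = 1 + 1 + 1 = 3
C(3) = 1 + C(2) + C(1) = 1 + 3 + 1 = 5
C(4) = 1 + C(3) + C(2) = 1 + 5 + 3 = 9
C(5) = 1 + C(4) + C(3) = 1 + 9 + 5 = 15
C(6) = 1 + C(5) + C(4) = 1 + 15 + 9 = 25

25


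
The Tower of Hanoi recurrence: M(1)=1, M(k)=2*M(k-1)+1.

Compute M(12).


M(12) = 2 * M(11) + 1
M(11) = 2 * M(10) + 1
M(10) = 2 * M(9) + 1
M(9) = 2 * M(8) + 1
M(8) = 2 * M(7) + 1
M(7) = 2 * M(6) + 1
M(6) = 2 * M(5) + 1
M(5) = 2 * M(4) + 1
M(4) = 2 * M(3) + 1
M(3) = 2 * M(2) + 1
M(2) = 2 * M(1) + 1
M(1) = 1  (base case)
M(2) = 2 * 1 + 1 = 3
M(3) = 2 * 3 + 1 = 7
M(4) = 2 * 7 + 1 = 15
M(5) = 2 * 15 + 1 = 31
M(6) = 2 * 31 + 1 = 63
M(7) = 2 * 63 + 1 = 127
M(8) = 2 * 127 + 1 = 255
M(9) = 2 * 255 + 1 = 511
M(10) = 2 * 511 + 1 = 1023
M(11) = 2 * 1023 + 1 = 2047
M(12) = 2 * 2047 + 1 = 4095

4095


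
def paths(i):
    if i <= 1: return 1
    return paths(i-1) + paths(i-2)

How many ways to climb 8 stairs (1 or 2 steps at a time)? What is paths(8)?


Building up from base cases:
paths(0) = 1
paths(1) = 1
paths(2) = paths(1) + paths(0) = 1 + 1 = 2
paths(3) = paths(2) + paths(1) = 2 + 1 = 3
paths(4) = paths(3) + paths(2) = 3 + 2 = 5
paths(5) = paths(4) + paths(3) = 5 + 3 = 8
paths(6) = paths(5) + paths(4) = 8 + 5 = 13
paths(7) = paths(6) + paths(5) = 13 + 8 = 21
paths(8) = paths(7) + paths(6) = 21 + 13 = 34

34


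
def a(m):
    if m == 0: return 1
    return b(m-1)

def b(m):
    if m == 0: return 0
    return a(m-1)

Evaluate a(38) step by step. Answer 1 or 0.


a(38) = b(37)
b(37) = a(36)
a(36) = b(35)
b(35) = a(34)
a(34) = b(33)
b(33) = a(32)
a(32) = b(31)
b(31) = a(30)
a(30) = b(29)
b(29) = a(28)
a(28) = b(27)
b(27) = a(26)
a(26) = b(25)
b(25) = a(24)
a(24) = b(23)
b(23) = a(22)
a(22) = b(21)
b(21) = a(20)
a(20) = b(19)
b(19) = a(18)
a(18) = b(17)
b(17) = a(16)
a(16) = b(15)
b(15) = a(14)
a(14) = b(13)
b(13) = a(12)
a(12) = b(11)
b(11) = a(10)
a(10) = b(9)
b(9) = a(8)
a(8) = b(7)
b(7) = a(6)
a(6) = b(5)
b(5) = a(4)
a(4) = b(3)
b(3) = a(2)
a(2) = b(1)
b(1) = a(0)
a(0) = 1  (base case)
Result: 1

1


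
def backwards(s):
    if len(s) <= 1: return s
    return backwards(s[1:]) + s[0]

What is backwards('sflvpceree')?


backwards('sflvpceree') = backwards('flvpceree') + 's'
backwards('flvpceree') = backwards('lvpceree') + 'f'
backwards('lvpceree') = backwards('vpceree') + 'l'
backwards('vpceree') = backwards('pceree') + 'v'
backwards('pceree') = backwards('ceree') + 'p'
backwards('ceree') = backwards('eree') + 'c'
backwards('eree') = backwards('ree') + 'e'
backwards('ree') = backwards('ee') + 'r'
backwards('ee') = backwards('e') + 'e'
backwards('e') = 'e'  (base case)
Concatenating: 'e' + 'e' + 'r' + 'e' + 'c' + 'p' + 'v' + 'l' + 'f' + 's' = 'eerecpvlfs'

eerecpvlfs


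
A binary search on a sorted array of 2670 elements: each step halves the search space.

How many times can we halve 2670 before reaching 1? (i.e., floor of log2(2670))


2670 / 2 = 1335
1335 / 2 = 667
667 / 2 = 333
333 / 2 = 166
166 / 2 = 83
83 / 2 = 41
41 / 2 = 20
20 / 2 = 10
10 / 2 = 5
5 / 2 = 2
2 / 2 = 1
Reached 1 after 11 halvings

11


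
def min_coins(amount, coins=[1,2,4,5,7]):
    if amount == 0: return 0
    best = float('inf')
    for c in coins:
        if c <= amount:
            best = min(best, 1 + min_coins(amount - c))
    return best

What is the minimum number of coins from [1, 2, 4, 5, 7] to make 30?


Building up with DP:
min_coins(0) = 0
min_coins(1) = min(1+min_coins(0)=1+0=1) = 1
min_coins(2) = min(1+min_coins(1)=1+1=2, 1+min_coins(0)=1+0=1) = 1
min_coins(3) = min(1+min_coins(2)=1+1=2, 1+min_coins(1)=1+1=2) = 2
min_coins(4) = min(1+min_coins(3)=1+2=3, 1+min_coins(2)=1+1=2, 1+min_coins(0)=1+0=1) = 1
min_coins(5) = min(1+min_coins(4)=1+1=2, 1+min_coins(3)=1+2=3, 1+min_coins(1)=1+1=2, 1+min_coins(0)=1+0=1) = 1
min_coins(6) = min(1+min_coins(5)=1+1=2, 1+min_coins(4)=1+1=2, 1+min_coins(2)=1+1=2, 1+min_coins(1)=1+1=2) = 2
min_coins(7) = min(1+min_coins(6)=1+2=3, 1+min_coins(5)=1+1=2, 1+min_coins(3)=1+2=3, 1+min_coins(2)=1+1=2, 1+min_coins(0)=1+0=1) = 1
min_coins(8) = min(1+min_coins(7)=1+1=2, 1+min_coins(6)=1+2=3, 1+min_coins(4)=1+1=2, 1+min_coins(3)=1+2=3, 1+min_coins(1)=1+1=2) = 2
min_coins(9) = min(1+min_coins(8)=1+2=3, 1+min_coins(7)=1+1=2, 1+min_coins(5)=1+1=2, 1+min_coins(4)=1+1=2, 1+min_coins(2)=1+1=2) = 2
min_coins(10) = min(1+min_coins(9)=1+2=3, 1+min_coins(8)=1+2=3, 1+min_coins(6)=1+2=3, 1+min_coins(5)=1+1=2, 1+min_coins(3)=1+2=3) = 2
min_coins(11) = min(1+min_coins(10)=1+2=3, 1+min_coins(9)=1+2=3, 1+min_coins(7)=1+1=2, 1+min_coins(6)=1+2=3, 1+min_coins(4)=1+1=2) = 2
min_coins(12) = min(1+min_coins(11)=1+2=3, 1+min_coins(10)=1+2=3, 1+min_coins(8)=1+2=3, 1+min_coins(7)=1+1=2, 1+min_coins(5)=1+1=2) = 2
min_coins(13) = min(1+min_coins(12)=1+2=3, 1+min_coins(11)=1+2=3, 1+min_coins(9)=1+2=3, 1+min_coins(8)=1+2=3, 1+min_coins(6)=1+2=3) = 3
min_coins(14) = min(1+min_coins(13)=1+3=4, 1+min_coins(12)=1+2=3, 1+min_coins(10)=1+2=3, 1+min_coins(9)=1+2=3, 1+min_coins(7)=1+1=2) = 2
min_coins(15) = min(1+min_coins(14)=1+2=3, 1+min_coins(13)=1+3=4, 1+min_coins(11)=1+2=3, 1+min_coins(10)=1+2=3, 1+min_coins(8)=1+2=3) = 3
min_coins(16) = min(1+min_coins(15)=1+3=4, 1+min_coins(14)=1+2=3, 1+min_coins(12)=1+2=3, 1+min_coins(11)=1+2=3, 1+min_coins(9)=1+2=3) = 3
min_coins(17) = min(1+min_coins(16)=1+3=4, 1+min_coins(15)=1+3=4, 1+min_coins(13)=1+3=4, 1+min_coins(12)=1+2=3, 1+min_coins(10)=1+2=3) = 3
min_coins(18) = min(1+min_coins(17)=1+3=4, 1+min_coins(16)=1+3=4, 1+min_coins(14)=1+2=3, 1+min_coins(13)=1+3=4, 1+min_coins(11)=1+2=3) = 3
min_coins(19) = min(1+min_coins(18)=1+3=4, 1+min_coins(17)=1+3=4, 1+min_coins(15)=1+3=4, 1+min_coins(14)=1+2=3, 1+min_coins(12)=1+2=3) = 3
min_coins(20) = min(1+min_coins(19)=1+3=4, 1+min_coins(18)=1+3=4, 1+min_coins(16)=1+3=4, 1+min_coins(15)=1+3=4, 1+min_coins(13)=1+3=4) = 4
min_coins(21) = min(1+min_coins(20)=1+4=5, 1+min_coins(19)=1+3=4, 1+min_coins(17)=1+3=4, 1+min_coins(16)=1+3=4, 1+min_coins(14)=1+2=3) = 3
min_coins(22) = min(1+min_coins(21)=1+3=4, 1+min_coins(20)=1+4=5, 1+min_coins(18)=1+3=4, 1+min_coins(17)=1+3=4, 1+min_coins(15)=1+3=4) = 4
min_coins(23) = min(1+min_coins(22)=1+4=5, 1+min_coins(21)=1+3=4, 1+min_coins(19)=1+3=4, 1+min_coins(18)=1+3=4, 1+min_coins(16)=1+3=4) = 4
min_coins(24) = min(1+min_coins(23)=1+4=5, 1+min_coins(22)=1+4=5, 1+min_coins(20)=1+4=5, 1+min_coins(19)=1+3=4, 1+min_coins(17)=1+3=4) = 4
min_coins(25) = min(1+min_coins(24)=1+4=5, 1+min_coins(23)=1+4=5, 1+min_coins(21)=1+3=4, 1+min_coins(20)=1+4=5, 1+min_coins(18)=1+3=4) = 4
min_coins(26) = min(1+min_coins(25)=1+4=5, 1+min_coins(24)=1+4=5, 1+min_coins(22)=1+4=5, 1+min_coins(21)=1+3=4, 1+min_coins(19)=1+3=4) = 4
min_coins(27) = min(1+min_coins(26)=1+4=5, 1+min_coins(25)=1+4=5, 1+min_coins(23)=1+4=5, 1+min_coins(22)=1+4=5, 1+min_coins(20)=1+4=5) = 5
min_coins(28) = min(1+min_coins(27)=1+5=6, 1+min_coins(26)=1+4=5, 1+min_coins(24)=1+4=5, 1+min_coins(23)=1+4=5, 1+min_coins(21)=1+3=4) = 4
min_coins(29) = min(1+min_coins(28)=1+4=5, 1+min_coins(27)=1+5=6, 1+min_coins(25)=1+4=5, 1+min_coins(24)=1+4=5, 1+min_coins(22)=1+4=5) = 5
min_coins(30) = min(1+min_coins(29)=1+5=6, 1+min_coins(28)=1+4=5, 1+min_coins(26)=1+4=5, 1+min_coins(25)=1+4=5, 1+min_coins(23)=1+4=5) = 5

5


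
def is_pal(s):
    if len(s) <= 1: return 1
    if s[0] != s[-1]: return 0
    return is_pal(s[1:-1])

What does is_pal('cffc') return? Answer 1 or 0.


is_pal('cffc'): s[0]='c' == s[-1]='c' -> check is_pal('ff')
is_pal('ff'): s[0]='f' == s[-1]='f' -> check is_pal('')
is_pal(''): len <= 1 -> return 1  (base case)
Result: 1 (palindrome)

1


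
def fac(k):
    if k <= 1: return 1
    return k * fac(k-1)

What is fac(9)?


fac(9)
= 9 * fac(8)
= 9 * 8 * fac(7)
= 9 * 8 * 7 * fac(6)
= 9 * 8 * 7 * 6 * fac(5)
= 9 * 8 * 7 * 6 * 5 * fac(4)
= 9 * 8 * 7 * 6 * 5 * 4 * fac(3)
= 9 * 8 * 7 * 6 * 5 * 4 * 3 * fac(2)
= 9 * 8 * 7 * 6 * 5 * 4 * 3 * 2 * fac(1)
= 9 * 8 * 7 * 6 * 5 * 4 * 3 * 2 * 1
= 362880

362880


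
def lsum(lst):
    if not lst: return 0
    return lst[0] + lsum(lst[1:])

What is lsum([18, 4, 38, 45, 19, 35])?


lsum([18, 4, 38, 45, 19, 35]) = 18 + lsum([4, 38, 45, 19, 35])
lsum([4, 38, 45, 19, 35]) = 4 + lsum([38, 45, 19, 35])
lsum([38, 45, 19, 35]) = 38 + lsum([45, 19, 35])
lsum([45, 19, 35]) = 45 + lsum([19, 35])
lsum([19, 35]) = 19 + lsum([35])
lsum([35]) = 35 + lsum([])
lsum([]) = 0  (base case)
Total: 18 + 4 + 38 + 45 + 19 + 35 + 0 = 159

159


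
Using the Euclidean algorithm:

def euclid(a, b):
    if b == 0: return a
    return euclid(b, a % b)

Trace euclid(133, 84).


euclid(133, 84) = euclid(84, 49)
euclid(84, 49) = euclid(49, 35)
euclid(49, 35) = euclid(35, 14)
euclid(35, 14) = euclid(14, 7)
euclid(14, 7) = euclid(7, 0)
euclid(7, 0) = 7  (base case)

7


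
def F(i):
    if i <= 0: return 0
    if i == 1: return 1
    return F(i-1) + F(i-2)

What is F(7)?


Computing F(7) bottom-up:
F(0) = 0
F(1) = 1
F(2) = F(1) + F(0) = 1 + 0 = 1
F(3) = F(2) + F(1) = 1 + 1 = 2
F(4) = F(3) + F(2) = 2 + 1 = 3
F(5) = F(4) + F(3) = 3 + 2 = 5
F(6) = F(5) + F(4) = 5 + 3 = 8
F(7) = F(6) + F(5) = 8 + 5 = 13

13
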